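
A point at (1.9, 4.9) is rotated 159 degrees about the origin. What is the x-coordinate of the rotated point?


x' = x*cos(theta) - y*sin(theta)
cos(159 deg) = -0.9336, sin(159 deg) = 0.3584
x' = 1.9 * -0.9336 - 4.9 * 0.3584
= -1.7738 - 1.756
= -3.5298


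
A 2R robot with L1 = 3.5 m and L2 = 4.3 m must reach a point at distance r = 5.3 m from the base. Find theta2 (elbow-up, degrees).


cos(theta2) = (r^2 - L1^2 - L2^2) / (2*L1*L2)
cos(theta2) = (28.09 - 12.25 - 18.49) / 30.1
cos(theta2) = -0.08804
theta2 = 95.0509 degrees


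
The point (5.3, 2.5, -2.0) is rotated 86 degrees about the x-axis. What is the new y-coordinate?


Rotation about x-axis: y' = y*cos(theta) - z*sin(theta)
= 2.5 * 0.0698 - -2.0 * 0.9976
= 2.1695


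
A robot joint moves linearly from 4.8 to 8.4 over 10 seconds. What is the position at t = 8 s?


s = t/T = 8/10 = 0.8
p(t) = p0 + (pf-p0)*s
= 4.8 + (8.4 - 4.8) * 0.8
= 7.68


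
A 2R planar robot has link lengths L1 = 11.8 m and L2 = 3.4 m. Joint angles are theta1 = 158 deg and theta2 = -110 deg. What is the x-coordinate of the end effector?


Convert angles to radians: theta1 = 2.7576, theta2 = -1.9199
x = L1*cos(theta1) + L2*cos(theta1+theta2)
x = -10.9408 + 2.275
x = -8.6657


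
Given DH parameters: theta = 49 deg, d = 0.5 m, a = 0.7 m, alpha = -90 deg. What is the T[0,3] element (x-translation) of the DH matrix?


T[0,3] = a * cos(theta)
= 0.7 * cos(49 deg)
= 0.7 * 0.6561
= 0.4592


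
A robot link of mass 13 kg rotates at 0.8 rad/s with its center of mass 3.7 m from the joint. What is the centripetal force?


F = m * omega^2 * r
= 13 * 0.8^2 * 3.7
= 13 * 0.64 * 3.7
= 30.784 N


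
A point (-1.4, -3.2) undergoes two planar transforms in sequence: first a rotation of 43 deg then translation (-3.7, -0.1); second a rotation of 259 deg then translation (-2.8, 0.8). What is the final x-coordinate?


After transform 1:
x1 = cos(43)*-1.4 - sin(43)*-3.2 + -3.7 = -2.5415
y1 = sin(43)*-1.4 + cos(43)*-3.2 + -0.1 = -3.3951
After transform 2:
x2 = cos(259)*-2.5415 - sin(259)*-3.3951 + -2.8
= -5.6478


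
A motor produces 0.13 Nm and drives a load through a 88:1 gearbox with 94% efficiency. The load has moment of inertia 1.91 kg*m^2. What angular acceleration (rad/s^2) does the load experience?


tau_out = tau_motor * N * eta
= 0.13 * 88 * 0.94 = 10.7536 Nm
alpha = tau_out / I = 10.7536 / 1.91
= 5.6302 rad/s^2


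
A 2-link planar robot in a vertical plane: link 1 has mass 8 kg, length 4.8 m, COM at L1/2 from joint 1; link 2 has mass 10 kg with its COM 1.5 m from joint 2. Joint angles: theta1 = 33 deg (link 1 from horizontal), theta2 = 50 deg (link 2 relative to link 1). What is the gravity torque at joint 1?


Horizontal distance from joint 1 to link-1 COM:
  x_c1 = (L1/2)*cos(t1) = 2.4 * 0.8387 = 2.0128 m
Horizontal distance from joint 1 to link-2 COM:
  x_c2 = L1*cos(t1) + Lc2*cos(t1+t2)
       = 4.8*0.8387 + 1.5*0.1219 = 4.2084 m
tau1 = m1*g*x_c1 + m2*g*x_c2
     = 8*9.81*2.0128 + 10*9.81*4.2084
     = 157.9653 + 412.8463
     = 570.8115 Nm


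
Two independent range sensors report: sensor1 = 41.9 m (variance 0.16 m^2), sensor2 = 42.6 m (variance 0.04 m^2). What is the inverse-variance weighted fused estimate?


w1 = (1/var1) / (1/var1 + 1/var2)
   = 6.25 / (6.25 + 25.0) = 0.2
w2 = 1 - w1 = 0.8
fused = w1*s1 + w2*s2 = 8.38 + 34.08
= 42.46 m


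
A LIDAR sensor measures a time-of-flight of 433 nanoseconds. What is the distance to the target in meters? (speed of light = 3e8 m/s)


tof = 433 ns = 4.33e-07 s
dist = c * tof / 2
= 3e8 * 4.33e-07 / 2
= 64.95 m


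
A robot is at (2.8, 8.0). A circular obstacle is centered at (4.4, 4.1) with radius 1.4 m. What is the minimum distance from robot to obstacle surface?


center_dist = sqrt((2.8-4.4)^2 + (8.0-4.1)^2)
= sqrt(2.56 + 15.21)
= 4.2154
min_dist = center_dist - radius = 4.2154 - 1.4 = 2.8154 m


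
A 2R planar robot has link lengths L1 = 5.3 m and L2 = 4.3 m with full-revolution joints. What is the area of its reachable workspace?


r_max = L1 + L2 = 9.6 m
r_min = |L1 - L2| = 1.0 m
Area = pi*(r_max^2 - r_min^2)
= pi*(92.16 - 1.0)
= pi * 91.16
= 286.3876 m^2


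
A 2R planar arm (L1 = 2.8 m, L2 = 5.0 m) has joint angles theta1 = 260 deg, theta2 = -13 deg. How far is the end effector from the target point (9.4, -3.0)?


End effector via forward kinematics:
x = L1*cos(t1) + L2*cos(t1+t2) = -2.4399
y = L1*sin(t1) + L2*sin(t1+t2) = -7.36
Distance to target:
d = sqrt((9.4 - -2.4399)^2 + (-3.0 - -7.36)^2)
= sqrt(140.1825 + 19.0095)
= 12.6171 m


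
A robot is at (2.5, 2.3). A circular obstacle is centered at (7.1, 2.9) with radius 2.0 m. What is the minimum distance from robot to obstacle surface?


center_dist = sqrt((2.5-7.1)^2 + (2.3-2.9)^2)
= sqrt(21.16 + 0.36)
= 4.639
min_dist = center_dist - radius = 4.639 - 2.0 = 2.639 m


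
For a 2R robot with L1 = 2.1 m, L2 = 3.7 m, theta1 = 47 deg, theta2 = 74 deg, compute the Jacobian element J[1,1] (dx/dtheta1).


J[1,1] = -L1*sin(t1) - L2*sin(t1+t2)
= -2.1*sin(47) - 3.7*sin(121)
= -4.7074


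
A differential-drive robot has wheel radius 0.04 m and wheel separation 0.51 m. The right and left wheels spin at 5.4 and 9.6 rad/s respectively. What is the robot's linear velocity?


vR = r*wR = 0.04*5.4 = 0.216 m/s
vL = r*wL = 0.04*9.6 = 0.384 m/s
v = (vR+vL)/2 = 0.3 m/s
omega = (vR-vL)/L = -0.3294 rad/s
linear velocity = 0.3 m/s


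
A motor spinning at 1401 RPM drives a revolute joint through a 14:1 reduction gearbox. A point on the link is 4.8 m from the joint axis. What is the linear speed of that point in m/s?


omega_motor = 1401 * 2*pi/60 = 146.7124 rad/s
omega_joint = omega_motor / 14 = 10.4795 rad/s
v = omega_joint * r = 10.4795 * 4.8
= 50.3014 m/s


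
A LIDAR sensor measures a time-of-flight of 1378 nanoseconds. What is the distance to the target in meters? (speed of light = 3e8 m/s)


tof = 1378 ns = 1.378e-06 s
dist = c * tof / 2
= 3e8 * 1.378e-06 / 2
= 206.7 m


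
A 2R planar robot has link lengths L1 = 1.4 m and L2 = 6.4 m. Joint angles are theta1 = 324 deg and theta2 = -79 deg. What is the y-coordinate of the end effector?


Convert angles to radians: theta1 = 5.6549, theta2 = -1.3788
y = L1*sin(theta1) + L2*sin(theta1+theta2)
y = -0.8229 + -5.8004
y = -6.6233


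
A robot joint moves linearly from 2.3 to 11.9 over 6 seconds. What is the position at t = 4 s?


s = t/T = 4/6 = 0.6667
p(t) = p0 + (pf-p0)*s
= 2.3 + (11.9 - 2.3) * 0.6667
= 8.7


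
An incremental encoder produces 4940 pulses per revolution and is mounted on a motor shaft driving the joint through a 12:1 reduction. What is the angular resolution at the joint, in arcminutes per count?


counts per rev = 4940
effective counts at joint = 4940 * 12 = 59280
resolution = 360*60 / 59280
= 0.3644 arcmin/count


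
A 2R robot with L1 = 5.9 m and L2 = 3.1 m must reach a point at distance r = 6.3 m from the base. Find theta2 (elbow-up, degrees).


cos(theta2) = (r^2 - L1^2 - L2^2) / (2*L1*L2)
cos(theta2) = (39.69 - 34.81 - 9.61) / 36.58
cos(theta2) = -0.129306
theta2 = 97.4295 degrees


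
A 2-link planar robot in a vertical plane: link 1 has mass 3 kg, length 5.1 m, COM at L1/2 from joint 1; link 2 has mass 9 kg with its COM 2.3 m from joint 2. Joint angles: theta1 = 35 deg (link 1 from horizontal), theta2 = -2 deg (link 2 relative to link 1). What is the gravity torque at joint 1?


Horizontal distance from joint 1 to link-1 COM:
  x_c1 = (L1/2)*cos(t1) = 2.55 * 0.8192 = 2.0888 m
Horizontal distance from joint 1 to link-2 COM:
  x_c2 = L1*cos(t1) + Lc2*cos(t1+t2)
       = 5.1*0.8192 + 2.3*0.8387 = 6.1066 m
tau1 = m1*g*x_c1 + m2*g*x_c2
     = 3*9.81*2.0888 + 9*9.81*6.1066
     = 61.4745 + 539.1533
     = 600.6278 Nm


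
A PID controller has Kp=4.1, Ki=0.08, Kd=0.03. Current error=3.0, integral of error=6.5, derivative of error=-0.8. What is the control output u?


u = Kp*e + Ki*int(e) + Kd*de/dt
= 4.1*3.0 + 0.08*6.5 + 0.03*(-0.8)
= 12.3 + 0.52 + -0.024
= 12.796


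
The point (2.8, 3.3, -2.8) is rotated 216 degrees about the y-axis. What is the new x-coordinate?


Rotation about y-axis: x' = x*cos(theta) + z*sin(theta)
= 2.8 * -0.809 + -2.8 * -0.5878
= -0.6194


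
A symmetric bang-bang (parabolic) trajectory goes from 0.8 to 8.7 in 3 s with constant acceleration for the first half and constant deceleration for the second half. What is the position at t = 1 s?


Symmetric rest-to-rest: each phase covers (pf-p0)/2 in time T/2. 0.5*a*(T/2)^2 = (pf-p0)/2 => a = 4*(pf-p0)/T^2
a = 4*(8.7-0.8)/3^2 = 3.5111
t = 1 is in the acceleration phase (t <= T/2).
p = p0 + 0.5*a*t^2 = 0.8 + 0.5*3.5111*1^2
= 2.5556


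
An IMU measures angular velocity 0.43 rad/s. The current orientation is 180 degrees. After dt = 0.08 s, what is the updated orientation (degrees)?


delta_theta = w * dt = 0.43 * 0.08 = 0.0344 rad
= 1.971 deg
theta_new = 180 + 1.971 = 181.971 deg


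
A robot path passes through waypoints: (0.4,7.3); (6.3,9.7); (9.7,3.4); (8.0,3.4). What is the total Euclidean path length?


Segment lengths:
  seg1 = sqrt((5.9)^2 + (2.4)^2) = 6.3695
  seg2 = sqrt((3.4)^2 + (-6.3)^2) = 7.1589
  seg3 = sqrt((-1.7)^2 + (0.0)^2) = 1.7
Total = 15.2284


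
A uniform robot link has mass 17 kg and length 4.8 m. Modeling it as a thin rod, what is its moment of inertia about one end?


I = (1/3) * m * L^2
= (1/3) * 17 * 4.8^2
= 0.333333 * 17 * 23.04
= 130.56 kg*m^2


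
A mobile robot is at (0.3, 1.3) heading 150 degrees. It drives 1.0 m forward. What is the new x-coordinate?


x_new = x0 + d*cos(theta)
= 0.3 + 1.0*cos(150)
= 0.3 + -0.866
= -0.566


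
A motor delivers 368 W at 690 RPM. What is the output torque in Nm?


omega = 690 * 2*pi/60 = 72.2566 rad/s
tau = P / omega = 368 / 72.2566
= 5.093 Nm


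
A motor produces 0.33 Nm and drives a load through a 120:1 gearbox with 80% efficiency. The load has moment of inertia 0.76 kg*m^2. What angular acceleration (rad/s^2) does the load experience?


tau_out = tau_motor * N * eta
= 0.33 * 120 * 0.8 = 31.68 Nm
alpha = tau_out / I = 31.68 / 0.76
= 41.6842 rad/s^2


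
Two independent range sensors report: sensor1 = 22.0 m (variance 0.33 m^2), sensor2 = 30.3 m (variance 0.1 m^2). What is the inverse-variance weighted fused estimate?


w1 = (1/var1) / (1/var1 + 1/var2)
   = 3.0303 / (3.0303 + 10.0) = 0.2326
w2 = 1 - w1 = 0.7674
fused = w1*s1 + w2*s2 = 5.1163 + 23.2535
= 28.3698 m


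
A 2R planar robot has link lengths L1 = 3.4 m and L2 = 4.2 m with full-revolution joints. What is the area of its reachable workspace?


r_max = L1 + L2 = 7.6 m
r_min = |L1 - L2| = 0.8 m
Area = pi*(r_max^2 - r_min^2)
= pi*(57.76 - 0.64)
= pi * 57.12
= 179.4478 m^2


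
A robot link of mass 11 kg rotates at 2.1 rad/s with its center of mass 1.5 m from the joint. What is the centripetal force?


F = m * omega^2 * r
= 11 * 2.1^2 * 1.5
= 11 * 4.41 * 1.5
= 72.765 N


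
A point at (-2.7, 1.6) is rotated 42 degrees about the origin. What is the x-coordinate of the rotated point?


x' = x*cos(theta) - y*sin(theta)
cos(42 deg) = 0.7431, sin(42 deg) = 0.6691
x' = -2.7 * 0.7431 - 1.6 * 0.6691
= -2.0065 - 1.0706
= -3.0771


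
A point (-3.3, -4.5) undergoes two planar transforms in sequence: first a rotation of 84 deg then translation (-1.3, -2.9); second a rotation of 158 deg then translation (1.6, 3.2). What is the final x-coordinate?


After transform 1:
x1 = cos(84)*-3.3 - sin(84)*-4.5 + -1.3 = 2.8304
y1 = sin(84)*-3.3 + cos(84)*-4.5 + -2.9 = -6.6523
After transform 2:
x2 = cos(158)*2.8304 - sin(158)*-6.6523 + 1.6
= 1.4677


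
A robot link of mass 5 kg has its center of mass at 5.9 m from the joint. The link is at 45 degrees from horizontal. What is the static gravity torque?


tau = m*g*L*cos(angle)
= 5 * 9.81 * 5.9 * cos(45 deg)
= 5 * 9.81 * 5.9 * 0.7071
= 204.6332 Nm


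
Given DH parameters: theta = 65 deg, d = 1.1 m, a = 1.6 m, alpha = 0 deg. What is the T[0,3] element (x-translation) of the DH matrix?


T[0,3] = a * cos(theta)
= 1.6 * cos(65 deg)
= 1.6 * 0.4226
= 0.6762


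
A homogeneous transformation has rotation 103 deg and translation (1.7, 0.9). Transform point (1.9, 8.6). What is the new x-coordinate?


x' = cos(theta)*px - sin(theta)*py + tx
= -0.225*1.9 - 0.9744*8.6 + 1.7
= -7.107


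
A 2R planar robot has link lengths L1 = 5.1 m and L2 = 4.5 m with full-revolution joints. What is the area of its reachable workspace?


r_max = L1 + L2 = 9.6 m
r_min = |L1 - L2| = 0.6 m
Area = pi*(r_max^2 - r_min^2)
= pi*(92.16 - 0.36)
= pi * 91.8
= 288.3982 m^2


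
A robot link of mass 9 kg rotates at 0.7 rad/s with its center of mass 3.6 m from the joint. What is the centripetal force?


F = m * omega^2 * r
= 9 * 0.7^2 * 3.6
= 9 * 0.49 * 3.6
= 15.876 N


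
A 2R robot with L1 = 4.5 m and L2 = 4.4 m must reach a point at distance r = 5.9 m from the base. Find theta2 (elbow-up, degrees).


cos(theta2) = (r^2 - L1^2 - L2^2) / (2*L1*L2)
cos(theta2) = (34.81 - 20.25 - 19.36) / 39.6
cos(theta2) = -0.121212
theta2 = 96.9621 degrees


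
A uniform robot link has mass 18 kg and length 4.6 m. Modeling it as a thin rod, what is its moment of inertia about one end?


I = (1/3) * m * L^2
= (1/3) * 18 * 4.6^2
= 0.333333 * 18 * 21.16
= 126.96 kg*m^2


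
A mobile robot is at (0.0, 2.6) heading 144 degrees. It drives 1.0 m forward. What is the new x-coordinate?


x_new = x0 + d*cos(theta)
= 0.0 + 1.0*cos(144)
= 0.0 + -0.809
= -0.809


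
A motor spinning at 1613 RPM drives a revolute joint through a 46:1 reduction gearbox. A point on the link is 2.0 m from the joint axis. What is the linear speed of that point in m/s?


omega_motor = 1613 * 2*pi/60 = 168.913 rad/s
omega_joint = omega_motor / 46 = 3.672 rad/s
v = omega_joint * r = 3.672 * 2.0
= 7.344 m/s


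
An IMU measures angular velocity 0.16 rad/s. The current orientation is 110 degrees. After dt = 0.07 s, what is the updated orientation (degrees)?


delta_theta = w * dt = 0.16 * 0.07 = 0.0112 rad
= 0.6417 deg
theta_new = 110 + 0.6417 = 110.6417 deg


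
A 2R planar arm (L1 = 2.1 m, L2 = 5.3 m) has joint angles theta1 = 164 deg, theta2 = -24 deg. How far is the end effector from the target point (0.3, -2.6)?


End effector via forward kinematics:
x = L1*cos(t1) + L2*cos(t1+t2) = -6.0787
y = L1*sin(t1) + L2*sin(t1+t2) = 3.9856
Distance to target:
d = sqrt((0.3 - -6.0787)^2 + (-2.6 - 3.9856)^2)
= sqrt(40.6876 + 43.3703)
= 9.1683 m


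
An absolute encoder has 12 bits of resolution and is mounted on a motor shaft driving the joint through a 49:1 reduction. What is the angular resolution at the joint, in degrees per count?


counts = 2^12 = 4096
effective counts at joint = 4096 * 49 = 200704
resolution = 360 / 200704
= 0.0018 deg/count


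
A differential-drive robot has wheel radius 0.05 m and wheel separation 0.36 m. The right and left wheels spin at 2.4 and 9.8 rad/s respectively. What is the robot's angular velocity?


vR = r*wR = 0.05*2.4 = 0.12 m/s
vL = r*wL = 0.05*9.8 = 0.49 m/s
v = (vR+vL)/2 = 0.305 m/s
omega = (vR-vL)/L = -1.0278 rad/s
angular velocity = -1.0278 rad/s


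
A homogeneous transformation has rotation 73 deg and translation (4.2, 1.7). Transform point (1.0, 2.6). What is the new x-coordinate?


x' = cos(theta)*px - sin(theta)*py + tx
= 0.2924*1.0 - 0.9563*2.6 + 4.2
= 2.006


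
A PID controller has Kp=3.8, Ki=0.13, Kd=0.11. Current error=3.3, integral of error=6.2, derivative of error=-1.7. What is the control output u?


u = Kp*e + Ki*int(e) + Kd*de/dt
= 3.8*3.3 + 0.13*6.2 + 0.11*(-1.7)
= 12.54 + 0.806 + -0.187
= 13.159


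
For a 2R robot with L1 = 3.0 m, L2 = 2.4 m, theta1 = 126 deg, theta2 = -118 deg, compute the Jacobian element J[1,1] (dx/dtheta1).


J[1,1] = -L1*sin(t1) - L2*sin(t1+t2)
= -3.0*sin(126) - 2.4*sin(8)
= -2.7611


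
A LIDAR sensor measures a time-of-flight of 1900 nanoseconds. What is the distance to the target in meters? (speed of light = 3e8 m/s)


tof = 1900 ns = 1.9e-06 s
dist = c * tof / 2
= 3e8 * 1.9e-06 / 2
= 285.0 m


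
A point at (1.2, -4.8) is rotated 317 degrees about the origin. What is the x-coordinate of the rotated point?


x' = x*cos(theta) - y*sin(theta)
cos(317 deg) = 0.7314, sin(317 deg) = -0.682
x' = 1.2 * 0.7314 - -4.8 * -0.682
= 0.8776 - 3.2736
= -2.396


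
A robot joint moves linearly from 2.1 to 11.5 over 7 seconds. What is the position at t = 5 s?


s = t/T = 5/7 = 0.7143
p(t) = p0 + (pf-p0)*s
= 2.1 + (11.5 - 2.1) * 0.7143
= 8.8143


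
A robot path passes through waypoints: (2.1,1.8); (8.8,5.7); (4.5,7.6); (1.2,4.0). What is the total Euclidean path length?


Segment lengths:
  seg1 = sqrt((6.7)^2 + (3.9)^2) = 7.7524
  seg2 = sqrt((-4.3)^2 + (1.9)^2) = 4.7011
  seg3 = sqrt((-3.3)^2 + (-3.6)^2) = 4.8836
Total = 17.3371


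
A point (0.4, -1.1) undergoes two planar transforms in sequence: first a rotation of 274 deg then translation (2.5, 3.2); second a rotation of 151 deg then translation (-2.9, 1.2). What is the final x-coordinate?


After transform 1:
x1 = cos(274)*0.4 - sin(274)*-1.1 + 2.5 = 1.4306
y1 = sin(274)*0.4 + cos(274)*-1.1 + 3.2 = 2.7242
After transform 2:
x2 = cos(151)*1.4306 - sin(151)*2.7242 + -2.9
= -5.472


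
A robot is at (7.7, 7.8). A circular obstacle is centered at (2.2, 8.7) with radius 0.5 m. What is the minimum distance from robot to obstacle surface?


center_dist = sqrt((7.7-2.2)^2 + (7.8-8.7)^2)
= sqrt(30.25 + 0.81)
= 5.5731
min_dist = center_dist - radius = 5.5731 - 0.5 = 5.0731 m


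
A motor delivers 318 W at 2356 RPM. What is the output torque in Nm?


omega = 2356 * 2*pi/60 = 246.7197 rad/s
tau = P / omega = 318 / 246.7197
= 1.2889 Nm


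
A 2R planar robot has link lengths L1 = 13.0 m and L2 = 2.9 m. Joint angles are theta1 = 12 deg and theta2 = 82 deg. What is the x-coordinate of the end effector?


Convert angles to radians: theta1 = 0.2094, theta2 = 1.4312
x = L1*cos(theta1) + L2*cos(theta1+theta2)
x = 12.7159 + -0.2023
x = 12.5136


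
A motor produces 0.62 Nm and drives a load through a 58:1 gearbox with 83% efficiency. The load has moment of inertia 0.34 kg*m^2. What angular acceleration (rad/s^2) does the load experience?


tau_out = tau_motor * N * eta
= 0.62 * 58 * 0.83 = 29.8468 Nm
alpha = tau_out / I = 29.8468 / 0.34
= 87.7847 rad/s^2


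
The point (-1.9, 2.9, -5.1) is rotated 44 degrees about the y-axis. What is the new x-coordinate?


Rotation about y-axis: x' = x*cos(theta) + z*sin(theta)
= -1.9 * 0.7193 + -5.1 * 0.6947
= -4.9095


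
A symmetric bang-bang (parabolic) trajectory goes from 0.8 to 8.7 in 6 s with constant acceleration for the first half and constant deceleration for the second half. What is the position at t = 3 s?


Symmetric rest-to-rest: each phase covers (pf-p0)/2 in time T/2. 0.5*a*(T/2)^2 = (pf-p0)/2 => a = 4*(pf-p0)/T^2
a = 4*(8.7-0.8)/6^2 = 0.8778
t = 3 is in the acceleration phase (t <= T/2).
p = p0 + 0.5*a*t^2 = 0.8 + 0.5*0.8778*3^2
= 4.75


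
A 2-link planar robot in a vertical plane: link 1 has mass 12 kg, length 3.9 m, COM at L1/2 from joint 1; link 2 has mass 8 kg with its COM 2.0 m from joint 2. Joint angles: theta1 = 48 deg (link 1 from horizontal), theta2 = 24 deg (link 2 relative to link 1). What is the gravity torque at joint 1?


Horizontal distance from joint 1 to link-1 COM:
  x_c1 = (L1/2)*cos(t1) = 1.95 * 0.6691 = 1.3048 m
Horizontal distance from joint 1 to link-2 COM:
  x_c2 = L1*cos(t1) + Lc2*cos(t1+t2)
       = 3.9*0.6691 + 2.0*0.309 = 3.2276 m
tau1 = m1*g*x_c1 + m2*g*x_c2
     = 12*9.81*1.3048 + 8*9.81*3.2276
     = 153.6016 + 253.3055
     = 406.9071 Nm


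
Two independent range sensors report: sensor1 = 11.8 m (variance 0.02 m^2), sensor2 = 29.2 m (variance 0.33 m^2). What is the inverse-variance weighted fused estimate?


w1 = (1/var1) / (1/var1 + 1/var2)
   = 50.0 / (50.0 + 3.0303) = 0.9429
w2 = 1 - w1 = 0.0571
fused = w1*s1 + w2*s2 = 11.1257 + 1.6686
= 12.7943 m


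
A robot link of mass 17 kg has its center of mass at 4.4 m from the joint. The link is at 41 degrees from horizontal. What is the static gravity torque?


tau = m*g*L*cos(angle)
= 17 * 9.81 * 4.4 * cos(41 deg)
= 17 * 9.81 * 4.4 * 0.7547
= 553.7968 Nm


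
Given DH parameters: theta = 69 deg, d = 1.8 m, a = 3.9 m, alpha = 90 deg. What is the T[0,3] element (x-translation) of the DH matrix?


T[0,3] = a * cos(theta)
= 3.9 * cos(69 deg)
= 3.9 * 0.3584
= 1.3976


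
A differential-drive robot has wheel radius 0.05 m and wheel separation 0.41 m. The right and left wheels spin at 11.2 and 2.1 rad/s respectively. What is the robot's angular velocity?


vR = r*wR = 0.05*11.2 = 0.56 m/s
vL = r*wL = 0.05*2.1 = 0.105 m/s
v = (vR+vL)/2 = 0.3325 m/s
omega = (vR-vL)/L = 1.1098 rad/s
angular velocity = 1.1098 rad/s


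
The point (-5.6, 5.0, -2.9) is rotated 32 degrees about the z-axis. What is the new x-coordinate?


Rotation about z-axis: x' = x*cos(theta) - y*sin(theta)
= -5.6 * 0.848 - 5.0 * 0.5299
= -7.3987


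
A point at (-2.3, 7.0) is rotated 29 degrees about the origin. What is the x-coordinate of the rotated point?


x' = x*cos(theta) - y*sin(theta)
cos(29 deg) = 0.8746, sin(29 deg) = 0.4848
x' = -2.3 * 0.8746 - 7.0 * 0.4848
= -2.0116 - 3.3937
= -5.4053


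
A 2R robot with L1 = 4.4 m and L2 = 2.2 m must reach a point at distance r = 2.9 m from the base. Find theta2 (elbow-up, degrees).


cos(theta2) = (r^2 - L1^2 - L2^2) / (2*L1*L2)
cos(theta2) = (8.41 - 19.36 - 4.84) / 19.36
cos(theta2) = -0.815599
theta2 = 144.6466 degrees


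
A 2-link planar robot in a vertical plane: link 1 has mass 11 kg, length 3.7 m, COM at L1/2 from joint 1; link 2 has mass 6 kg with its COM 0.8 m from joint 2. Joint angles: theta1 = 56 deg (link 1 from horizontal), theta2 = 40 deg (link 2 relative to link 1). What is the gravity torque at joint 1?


Horizontal distance from joint 1 to link-1 COM:
  x_c1 = (L1/2)*cos(t1) = 1.85 * 0.5592 = 1.0345 m
Horizontal distance from joint 1 to link-2 COM:
  x_c2 = L1*cos(t1) + Lc2*cos(t1+t2)
       = 3.7*0.5592 + 0.8*-0.1045 = 1.9854 m
tau1 = m1*g*x_c1 + m2*g*x_c2
     = 11*9.81*1.0345 + 6*9.81*1.9854
     = 111.6336 + 116.8601
     = 228.4937 Nm


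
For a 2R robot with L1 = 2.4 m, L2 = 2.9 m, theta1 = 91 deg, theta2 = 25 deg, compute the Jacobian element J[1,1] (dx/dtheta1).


J[1,1] = -L1*sin(t1) - L2*sin(t1+t2)
= -2.4*sin(91) - 2.9*sin(116)
= -5.0061


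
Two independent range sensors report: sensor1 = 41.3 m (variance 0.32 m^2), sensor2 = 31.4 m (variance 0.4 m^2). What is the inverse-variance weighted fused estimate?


w1 = (1/var1) / (1/var1 + 1/var2)
   = 3.125 / (3.125 + 2.5) = 0.5556
w2 = 1 - w1 = 0.4444
fused = w1*s1 + w2*s2 = 22.9444 + 13.9556
= 36.9 m


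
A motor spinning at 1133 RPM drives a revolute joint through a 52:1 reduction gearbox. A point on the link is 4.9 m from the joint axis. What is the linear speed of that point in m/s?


omega_motor = 1133 * 2*pi/60 = 118.6475 rad/s
omega_joint = omega_motor / 52 = 2.2817 rad/s
v = omega_joint * r = 2.2817 * 4.9
= 11.1802 m/s


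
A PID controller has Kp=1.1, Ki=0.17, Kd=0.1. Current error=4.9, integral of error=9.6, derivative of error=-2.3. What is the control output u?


u = Kp*e + Ki*int(e) + Kd*de/dt
= 1.1*4.9 + 0.17*9.6 + 0.1*(-2.3)
= 5.39 + 1.632 + -0.23
= 6.792


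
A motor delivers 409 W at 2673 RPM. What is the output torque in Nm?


omega = 2673 * 2*pi/60 = 279.9159 rad/s
tau = P / omega = 409 / 279.9159
= 1.4612 Nm


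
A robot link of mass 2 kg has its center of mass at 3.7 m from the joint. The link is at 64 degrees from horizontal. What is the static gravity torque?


tau = m*g*L*cos(angle)
= 2 * 9.81 * 3.7 * cos(64 deg)
= 2 * 9.81 * 3.7 * 0.4384
= 31.8231 Nm


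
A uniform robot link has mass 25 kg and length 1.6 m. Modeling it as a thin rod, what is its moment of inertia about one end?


I = (1/3) * m * L^2
= (1/3) * 25 * 1.6^2
= 0.333333 * 25 * 2.56
= 21.3333 kg*m^2


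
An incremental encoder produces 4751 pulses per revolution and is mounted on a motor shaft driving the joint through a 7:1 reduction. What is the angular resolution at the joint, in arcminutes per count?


counts per rev = 4751
effective counts at joint = 4751 * 7 = 33257
resolution = 360*60 / 33257
= 0.6495 arcmin/count


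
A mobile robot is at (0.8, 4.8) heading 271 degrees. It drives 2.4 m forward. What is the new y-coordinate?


y_new = y0 + d*sin(theta)
= 4.8 + 2.4*sin(271)
= 4.8 + -2.3996
= 2.4004


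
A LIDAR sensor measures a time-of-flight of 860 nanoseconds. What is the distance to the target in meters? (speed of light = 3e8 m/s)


tof = 860 ns = 8.6e-07 s
dist = c * tof / 2
= 3e8 * 8.6e-07 / 2
= 129.0 m


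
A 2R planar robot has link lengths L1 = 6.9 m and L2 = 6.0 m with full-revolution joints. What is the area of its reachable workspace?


r_max = L1 + L2 = 12.9 m
r_min = |L1 - L2| = 0.9 m
Area = pi*(r_max^2 - r_min^2)
= pi*(166.41 - 0.81)
= pi * 165.6
= 520.2477 m^2


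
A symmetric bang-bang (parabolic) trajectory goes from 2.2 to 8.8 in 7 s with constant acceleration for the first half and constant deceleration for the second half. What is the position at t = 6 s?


Symmetric rest-to-rest: each phase covers (pf-p0)/2 in time T/2. 0.5*a*(T/2)^2 = (pf-p0)/2 => a = 4*(pf-p0)/T^2
a = 4*(8.8-2.2)/7^2 = 0.5388
t = 6 is in the deceleration phase (t > T/2).
p = pf - 0.5*a*(T-t)^2 = 8.8 - 0.5*0.5388*1^2
= 8.5306


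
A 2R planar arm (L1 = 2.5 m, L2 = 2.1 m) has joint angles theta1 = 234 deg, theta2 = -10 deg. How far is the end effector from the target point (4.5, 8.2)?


End effector via forward kinematics:
x = L1*cos(t1) + L2*cos(t1+t2) = -2.9801
y = L1*sin(t1) + L2*sin(t1+t2) = -3.4813
Distance to target:
d = sqrt((4.5 - -2.9801)^2 + (8.2 - -3.4813)^2)
= sqrt(55.9515 + 136.4534)
= 13.871 m


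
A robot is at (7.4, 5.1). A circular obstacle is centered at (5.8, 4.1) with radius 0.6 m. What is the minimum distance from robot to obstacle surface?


center_dist = sqrt((7.4-5.8)^2 + (5.1-4.1)^2)
= sqrt(2.56 + 1.0)
= 1.8868
min_dist = center_dist - radius = 1.8868 - 0.6 = 1.2868 m


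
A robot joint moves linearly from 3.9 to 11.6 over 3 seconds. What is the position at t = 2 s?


s = t/T = 2/3 = 0.6667
p(t) = p0 + (pf-p0)*s
= 3.9 + (11.6 - 3.9) * 0.6667
= 9.0333


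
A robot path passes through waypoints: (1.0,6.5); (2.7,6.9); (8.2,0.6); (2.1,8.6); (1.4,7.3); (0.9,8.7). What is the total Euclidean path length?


Segment lengths:
  seg1 = sqrt((1.7)^2 + (0.4)^2) = 1.7464
  seg2 = sqrt((5.5)^2 + (-6.3)^2) = 8.363
  seg3 = sqrt((-6.1)^2 + (8.0)^2) = 10.0603
  seg4 = sqrt((-0.7)^2 + (-1.3)^2) = 1.4765
  seg5 = sqrt((-0.5)^2 + (1.4)^2) = 1.4866
Total = 23.1328


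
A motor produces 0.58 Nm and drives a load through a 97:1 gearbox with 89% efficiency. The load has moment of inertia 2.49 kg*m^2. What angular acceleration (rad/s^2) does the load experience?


tau_out = tau_motor * N * eta
= 0.58 * 97 * 0.89 = 50.0714 Nm
alpha = tau_out / I = 50.0714 / 2.49
= 20.109 rad/s^2


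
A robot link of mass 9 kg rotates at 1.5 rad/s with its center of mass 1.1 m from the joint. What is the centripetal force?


F = m * omega^2 * r
= 9 * 1.5^2 * 1.1
= 9 * 2.25 * 1.1
= 22.275 N


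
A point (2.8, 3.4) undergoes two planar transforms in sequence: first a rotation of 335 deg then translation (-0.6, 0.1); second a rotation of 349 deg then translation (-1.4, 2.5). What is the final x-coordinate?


After transform 1:
x1 = cos(335)*2.8 - sin(335)*3.4 + -0.6 = 3.3746
y1 = sin(335)*2.8 + cos(335)*3.4 + 0.1 = 1.9981
After transform 2:
x2 = cos(349)*3.3746 - sin(349)*1.9981 + -1.4
= 2.2938


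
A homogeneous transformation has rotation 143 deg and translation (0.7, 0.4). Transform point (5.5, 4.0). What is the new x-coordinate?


x' = cos(theta)*px - sin(theta)*py + tx
= -0.7986*5.5 - 0.6018*4.0 + 0.7
= -6.0998


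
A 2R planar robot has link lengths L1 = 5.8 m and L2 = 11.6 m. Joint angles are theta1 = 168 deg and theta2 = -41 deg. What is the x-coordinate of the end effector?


Convert angles to radians: theta1 = 2.9322, theta2 = -0.7156
x = L1*cos(theta1) + L2*cos(theta1+theta2)
x = -5.6733 + -6.9811
x = -12.6543


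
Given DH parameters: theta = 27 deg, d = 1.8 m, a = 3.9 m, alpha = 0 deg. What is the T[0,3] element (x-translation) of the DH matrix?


T[0,3] = a * cos(theta)
= 3.9 * cos(27 deg)
= 3.9 * 0.891
= 3.4749


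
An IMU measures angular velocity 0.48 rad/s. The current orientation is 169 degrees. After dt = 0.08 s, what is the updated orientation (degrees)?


delta_theta = w * dt = 0.48 * 0.08 = 0.0384 rad
= 2.2002 deg
theta_new = 169 + 2.2002 = 171.2002 deg


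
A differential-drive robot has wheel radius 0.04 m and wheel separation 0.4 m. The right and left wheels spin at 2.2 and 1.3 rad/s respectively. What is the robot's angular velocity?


vR = r*wR = 0.04*2.2 = 0.088 m/s
vL = r*wL = 0.04*1.3 = 0.052 m/s
v = (vR+vL)/2 = 0.07 m/s
omega = (vR-vL)/L = 0.09 rad/s
angular velocity = 0.09 rad/s


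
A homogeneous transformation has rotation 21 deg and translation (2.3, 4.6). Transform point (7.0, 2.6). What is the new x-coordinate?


x' = cos(theta)*px - sin(theta)*py + tx
= 0.9336*7.0 - 0.3584*2.6 + 2.3
= 7.9033


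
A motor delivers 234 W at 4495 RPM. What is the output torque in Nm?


omega = 4495 * 2*pi/60 = 470.7153 rad/s
tau = P / omega = 234 / 470.7153
= 0.4971 Nm


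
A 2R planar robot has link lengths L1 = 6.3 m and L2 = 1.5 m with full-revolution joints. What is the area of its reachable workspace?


r_max = L1 + L2 = 7.8 m
r_min = |L1 - L2| = 4.8 m
Area = pi*(r_max^2 - r_min^2)
= pi*(60.84 - 23.04)
= pi * 37.8
= 118.7522 m^2


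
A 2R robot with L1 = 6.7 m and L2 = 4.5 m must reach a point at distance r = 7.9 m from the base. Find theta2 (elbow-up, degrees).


cos(theta2) = (r^2 - L1^2 - L2^2) / (2*L1*L2)
cos(theta2) = (62.41 - 44.89 - 20.25) / 60.3
cos(theta2) = -0.045274
theta2 = 92.5949 degrees


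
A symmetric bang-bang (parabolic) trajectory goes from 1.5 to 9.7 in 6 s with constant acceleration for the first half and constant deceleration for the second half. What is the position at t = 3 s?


Symmetric rest-to-rest: each phase covers (pf-p0)/2 in time T/2. 0.5*a*(T/2)^2 = (pf-p0)/2 => a = 4*(pf-p0)/T^2
a = 4*(9.7-1.5)/6^2 = 0.9111
t = 3 is in the acceleration phase (t <= T/2).
p = p0 + 0.5*a*t^2 = 1.5 + 0.5*0.9111*3^2
= 5.6


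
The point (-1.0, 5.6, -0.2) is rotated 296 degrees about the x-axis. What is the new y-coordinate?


Rotation about x-axis: y' = y*cos(theta) - z*sin(theta)
= 5.6 * 0.4384 - -0.2 * -0.8988
= 2.2751


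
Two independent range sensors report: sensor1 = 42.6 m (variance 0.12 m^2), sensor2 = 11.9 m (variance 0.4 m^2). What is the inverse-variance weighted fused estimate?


w1 = (1/var1) / (1/var1 + 1/var2)
   = 8.3333 / (8.3333 + 2.5) = 0.7692
w2 = 1 - w1 = 0.2308
fused = w1*s1 + w2*s2 = 32.7692 + 2.7462
= 35.5154 m


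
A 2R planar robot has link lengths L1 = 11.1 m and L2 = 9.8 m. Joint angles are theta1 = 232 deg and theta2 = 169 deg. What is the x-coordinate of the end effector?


Convert angles to radians: theta1 = 4.0492, theta2 = 2.9496
x = L1*cos(theta1) + L2*cos(theta1+theta2)
x = -6.8338 + 7.3962
x = 0.5623


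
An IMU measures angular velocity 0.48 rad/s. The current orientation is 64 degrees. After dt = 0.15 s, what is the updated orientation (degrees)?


delta_theta = w * dt = 0.48 * 0.15 = 0.072 rad
= 4.1253 deg
theta_new = 64 + 4.1253 = 68.1253 deg


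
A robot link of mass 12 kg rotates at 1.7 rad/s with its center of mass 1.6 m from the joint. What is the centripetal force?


F = m * omega^2 * r
= 12 * 1.7^2 * 1.6
= 12 * 2.89 * 1.6
= 55.488 N


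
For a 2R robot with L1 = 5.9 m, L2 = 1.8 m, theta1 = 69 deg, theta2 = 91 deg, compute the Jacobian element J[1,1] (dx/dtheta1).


J[1,1] = -L1*sin(t1) - L2*sin(t1+t2)
= -5.9*sin(69) - 1.8*sin(160)
= -6.1238


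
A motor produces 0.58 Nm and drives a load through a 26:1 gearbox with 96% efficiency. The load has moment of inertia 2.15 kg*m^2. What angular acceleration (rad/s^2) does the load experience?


tau_out = tau_motor * N * eta
= 0.58 * 26 * 0.96 = 14.4768 Nm
alpha = tau_out / I = 14.4768 / 2.15
= 6.7334 rad/s^2


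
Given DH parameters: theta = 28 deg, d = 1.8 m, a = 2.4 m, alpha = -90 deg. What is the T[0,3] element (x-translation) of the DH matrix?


T[0,3] = a * cos(theta)
= 2.4 * cos(28 deg)
= 2.4 * 0.8829
= 2.1191


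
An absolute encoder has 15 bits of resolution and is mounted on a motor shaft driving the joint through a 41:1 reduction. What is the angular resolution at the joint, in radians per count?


counts = 2^15 = 32768
effective counts at joint = 32768 * 41 = 1343488
resolution = 2*pi / 1343488
= 4.6768e-06 rad/count


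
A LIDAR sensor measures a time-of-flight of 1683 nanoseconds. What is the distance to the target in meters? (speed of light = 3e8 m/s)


tof = 1683 ns = 1.683e-06 s
dist = c * tof / 2
= 3e8 * 1.683e-06 / 2
= 252.45 m


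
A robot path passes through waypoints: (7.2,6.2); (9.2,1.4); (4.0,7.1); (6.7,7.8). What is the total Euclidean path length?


Segment lengths:
  seg1 = sqrt((2.0)^2 + (-4.8)^2) = 5.2
  seg2 = sqrt((-5.2)^2 + (5.7)^2) = 7.7156
  seg3 = sqrt((2.7)^2 + (0.7)^2) = 2.7893
Total = 15.7048


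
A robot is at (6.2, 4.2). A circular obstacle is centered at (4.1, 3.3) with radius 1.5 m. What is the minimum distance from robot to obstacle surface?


center_dist = sqrt((6.2-4.1)^2 + (4.2-3.3)^2)
= sqrt(4.41 + 0.81)
= 2.2847
min_dist = center_dist - radius = 2.2847 - 1.5 = 0.7847 m


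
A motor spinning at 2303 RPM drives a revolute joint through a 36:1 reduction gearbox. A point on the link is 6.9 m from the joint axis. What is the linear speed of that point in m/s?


omega_motor = 2303 * 2*pi/60 = 241.1696 rad/s
omega_joint = omega_motor / 36 = 6.6992 rad/s
v = omega_joint * r = 6.6992 * 6.9
= 46.2242 m/s


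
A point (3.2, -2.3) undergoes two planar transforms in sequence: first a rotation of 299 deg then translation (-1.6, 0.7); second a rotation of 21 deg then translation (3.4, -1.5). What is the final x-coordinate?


After transform 1:
x1 = cos(299)*3.2 - sin(299)*-2.3 + -1.6 = -2.0602
y1 = sin(299)*3.2 + cos(299)*-2.3 + 0.7 = -3.2138
After transform 2:
x2 = cos(21)*-2.0602 - sin(21)*-3.2138 + 3.4
= 2.6283


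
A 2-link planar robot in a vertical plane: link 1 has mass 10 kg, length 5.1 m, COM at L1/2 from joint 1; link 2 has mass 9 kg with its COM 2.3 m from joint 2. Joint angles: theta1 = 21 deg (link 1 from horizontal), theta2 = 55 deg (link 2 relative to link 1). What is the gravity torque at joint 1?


Horizontal distance from joint 1 to link-1 COM:
  x_c1 = (L1/2)*cos(t1) = 2.55 * 0.9336 = 2.3806 m
Horizontal distance from joint 1 to link-2 COM:
  x_c2 = L1*cos(t1) + Lc2*cos(t1+t2)
       = 5.1*0.9336 + 2.3*0.2419 = 5.3177 m
tau1 = m1*g*x_c1 + m2*g*x_c2
     = 10*9.81*2.3806 + 9*9.81*5.3177
     = 233.5398 + 469.498
     = 703.0378 Nm


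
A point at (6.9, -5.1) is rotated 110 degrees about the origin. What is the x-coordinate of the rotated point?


x' = x*cos(theta) - y*sin(theta)
cos(110 deg) = -0.342, sin(110 deg) = 0.9397
x' = 6.9 * -0.342 - -5.1 * 0.9397
= -2.3599 - -4.7924
= 2.4325


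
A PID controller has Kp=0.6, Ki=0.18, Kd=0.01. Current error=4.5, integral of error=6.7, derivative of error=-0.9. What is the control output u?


u = Kp*e + Ki*int(e) + Kd*de/dt
= 0.6*4.5 + 0.18*6.7 + 0.01*(-0.9)
= 2.7 + 1.206 + -0.009
= 3.897


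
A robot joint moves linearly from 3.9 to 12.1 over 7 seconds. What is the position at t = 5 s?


s = t/T = 5/7 = 0.7143
p(t) = p0 + (pf-p0)*s
= 3.9 + (12.1 - 3.9) * 0.7143
= 9.7571


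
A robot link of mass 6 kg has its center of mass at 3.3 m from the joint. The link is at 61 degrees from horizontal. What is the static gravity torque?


tau = m*g*L*cos(angle)
= 6 * 9.81 * 3.3 * cos(61 deg)
= 6 * 9.81 * 3.3 * 0.4848
= 94.1685 Nm


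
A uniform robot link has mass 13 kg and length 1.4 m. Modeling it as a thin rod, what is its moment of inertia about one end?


I = (1/3) * m * L^2
= (1/3) * 13 * 1.4^2
= 0.333333 * 13 * 1.96
= 8.4933 kg*m^2


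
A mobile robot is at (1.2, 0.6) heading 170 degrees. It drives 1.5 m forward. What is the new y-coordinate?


y_new = y0 + d*sin(theta)
= 0.6 + 1.5*sin(170)
= 0.6 + 0.2605
= 0.8605


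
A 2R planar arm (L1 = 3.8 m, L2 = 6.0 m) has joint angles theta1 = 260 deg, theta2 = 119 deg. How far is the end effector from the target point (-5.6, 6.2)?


End effector via forward kinematics:
x = L1*cos(t1) + L2*cos(t1+t2) = 5.0132
y = L1*sin(t1) + L2*sin(t1+t2) = -1.7889
Distance to target:
d = sqrt((-5.6 - 5.0132)^2 + (6.2 - -1.7889)^2)
= sqrt(112.641 + 63.8219)
= 13.2839 m


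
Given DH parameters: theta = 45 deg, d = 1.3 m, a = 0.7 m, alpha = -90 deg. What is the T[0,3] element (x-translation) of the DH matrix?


T[0,3] = a * cos(theta)
= 0.7 * cos(45 deg)
= 0.7 * 0.7071
= 0.495


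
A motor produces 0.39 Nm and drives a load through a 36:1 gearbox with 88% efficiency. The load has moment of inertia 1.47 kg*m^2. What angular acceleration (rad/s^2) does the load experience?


tau_out = tau_motor * N * eta
= 0.39 * 36 * 0.88 = 12.3552 Nm
alpha = tau_out / I = 12.3552 / 1.47
= 8.4049 rad/s^2


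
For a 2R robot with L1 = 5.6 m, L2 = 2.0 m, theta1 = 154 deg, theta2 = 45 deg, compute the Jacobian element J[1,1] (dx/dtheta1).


J[1,1] = -L1*sin(t1) - L2*sin(t1+t2)
= -5.6*sin(154) - 2.0*sin(199)
= -1.8037


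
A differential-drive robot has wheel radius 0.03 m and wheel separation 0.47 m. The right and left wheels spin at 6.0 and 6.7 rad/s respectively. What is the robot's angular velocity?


vR = r*wR = 0.03*6.0 = 0.18 m/s
vL = r*wL = 0.03*6.7 = 0.201 m/s
v = (vR+vL)/2 = 0.1905 m/s
omega = (vR-vL)/L = -0.0447 rad/s
angular velocity = -0.0447 rad/s


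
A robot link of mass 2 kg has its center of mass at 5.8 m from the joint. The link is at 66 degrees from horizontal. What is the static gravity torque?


tau = m*g*L*cos(angle)
= 2 * 9.81 * 5.8 * cos(66 deg)
= 2 * 9.81 * 5.8 * 0.4067
= 46.285 Nm


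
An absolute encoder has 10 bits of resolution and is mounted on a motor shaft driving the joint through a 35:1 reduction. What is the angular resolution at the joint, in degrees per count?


counts = 2^10 = 1024
effective counts at joint = 1024 * 35 = 35840
resolution = 360 / 35840
= 0.01 deg/count


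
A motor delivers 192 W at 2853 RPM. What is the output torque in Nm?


omega = 2853 * 2*pi/60 = 298.7655 rad/s
tau = P / omega = 192 / 298.7655
= 0.6426 Nm


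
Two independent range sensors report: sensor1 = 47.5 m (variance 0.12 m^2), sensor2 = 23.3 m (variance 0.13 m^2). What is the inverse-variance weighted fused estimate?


w1 = (1/var1) / (1/var1 + 1/var2)
   = 8.3333 / (8.3333 + 7.6923) = 0.52
w2 = 1 - w1 = 0.48
fused = w1*s1 + w2*s2 = 24.7 + 11.184
= 35.884 m


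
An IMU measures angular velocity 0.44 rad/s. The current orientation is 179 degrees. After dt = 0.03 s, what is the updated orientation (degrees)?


delta_theta = w * dt = 0.44 * 0.03 = 0.0132 rad
= 0.7563 deg
theta_new = 179 + 0.7563 = 179.7563 deg


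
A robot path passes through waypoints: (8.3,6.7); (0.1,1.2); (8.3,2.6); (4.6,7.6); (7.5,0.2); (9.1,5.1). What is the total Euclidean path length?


Segment lengths:
  seg1 = sqrt((-8.2)^2 + (-5.5)^2) = 9.8737
  seg2 = sqrt((8.2)^2 + (1.4)^2) = 8.3187
  seg3 = sqrt((-3.7)^2 + (5.0)^2) = 6.2201
  seg4 = sqrt((2.9)^2 + (-7.4)^2) = 7.948
  seg5 = sqrt((1.6)^2 + (4.9)^2) = 5.1546
Total = 37.5151


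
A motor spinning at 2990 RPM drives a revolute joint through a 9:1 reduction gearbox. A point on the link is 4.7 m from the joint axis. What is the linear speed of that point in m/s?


omega_motor = 2990 * 2*pi/60 = 313.1121 rad/s
omega_joint = omega_motor / 9 = 34.7902 rad/s
v = omega_joint * r = 34.7902 * 4.7
= 163.5141 m/s
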